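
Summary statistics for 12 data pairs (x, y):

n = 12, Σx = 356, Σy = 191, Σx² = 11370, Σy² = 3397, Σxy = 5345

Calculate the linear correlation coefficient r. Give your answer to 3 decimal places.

-0.598

r = (nΣxy − ΣxΣy) / √[(nΣx² − (Σx)²)(nΣy² − (Σy)²)]
Numerator: 12×5345 − 356×191 = -3856
Denominator: √[(136440 − 126736)(40764 − 36481)] = √[9704 × 4283] = 6446.8777
r = -3856 / 6446.8777 ≈ -0.598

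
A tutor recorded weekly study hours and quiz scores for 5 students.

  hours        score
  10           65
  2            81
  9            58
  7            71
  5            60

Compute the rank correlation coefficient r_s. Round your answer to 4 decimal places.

Rank hours: 5, 1, 4, 3, 2
Rank score: 3, 5, 1, 4, 2
d = rank(hours) − rank(score): 2, -4, 3, -1, 0; Σd² = 30
ρ = 1 − 6Σd² / [n(n²−1)] = 1 − 6×30 / (5×24) = 1 − 180/120 ≈ -0.5000

-0.5000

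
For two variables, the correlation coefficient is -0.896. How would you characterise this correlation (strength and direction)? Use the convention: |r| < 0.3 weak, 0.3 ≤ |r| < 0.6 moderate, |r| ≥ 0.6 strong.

strong negative

r = -0.896 < 0 so the relationship is negative.
|r| = 0.896, which falls in the strong range.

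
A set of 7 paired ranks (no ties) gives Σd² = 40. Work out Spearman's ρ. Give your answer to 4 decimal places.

0.2857

ρ = 1 − 6Σd² / [n(n²−1)] = 1 − 6×40 / (7×48)
  = 1 − 240/336 = 1 − 0.71429 ≈ 0.2857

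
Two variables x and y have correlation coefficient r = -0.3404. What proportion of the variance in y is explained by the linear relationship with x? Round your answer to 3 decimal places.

0.116

r² = (-0.3404)² = 0.116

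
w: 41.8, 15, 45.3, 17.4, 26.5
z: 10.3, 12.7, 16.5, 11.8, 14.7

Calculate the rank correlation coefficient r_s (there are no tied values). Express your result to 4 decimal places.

0.3000

Rank w: 4, 1, 5, 2, 3
Rank z: 1, 3, 5, 2, 4
d = rank(w) − rank(z): 3, -2, 0, 0, -1; Σd² = 14
ρ = 1 − 6Σd² / [n(n²−1)] = 1 − 6×14 / (5×24) = 1 − 84/120 ≈ 0.3000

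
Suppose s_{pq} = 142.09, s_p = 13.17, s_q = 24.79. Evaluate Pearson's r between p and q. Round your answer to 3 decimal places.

r = Cov(p,q) / (s_p · s_q) = 142.09 / (13.17 × 24.79)
  = 142.09 / 326.4843 ≈ 0.435

0.435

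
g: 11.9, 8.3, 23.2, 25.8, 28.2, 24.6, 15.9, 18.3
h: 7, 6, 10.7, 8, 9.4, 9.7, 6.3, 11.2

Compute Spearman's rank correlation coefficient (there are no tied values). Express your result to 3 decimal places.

0.524

Rank g: 2, 1, 5, 7, 8, 6, 3, 4
Rank h: 3, 1, 7, 4, 5, 6, 2, 8
d = rank(g) − rank(h): -1, 0, -2, 3, 3, 0, 1, -4; Σd² = 40
ρ = 1 − 6Σd² / [n(n²−1)] = 1 − 6×40 / (8×63) = 1 − 240/504 ≈ 0.524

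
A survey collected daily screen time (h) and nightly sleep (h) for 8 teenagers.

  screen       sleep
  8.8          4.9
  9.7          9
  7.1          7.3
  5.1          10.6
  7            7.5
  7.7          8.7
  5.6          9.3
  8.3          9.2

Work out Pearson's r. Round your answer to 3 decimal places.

-0.462

n = 8, Σx = 59.3, Σy = 66.5, Σx² = 456.49, Σy² = 573.73, Σxy = 484.24
nΣxy − ΣxΣy = 3873.92 − 3943.45 = -69.53
nΣx² − (Σx)² = 3651.92 − 3516.49 = 135.43; nΣy² − (Σy)² = 4589.84 − 4422.25 = 167.59
r = -69.53 / √(135.43 × 167.59) = -69.53 / 150.6543 ≈ -0.462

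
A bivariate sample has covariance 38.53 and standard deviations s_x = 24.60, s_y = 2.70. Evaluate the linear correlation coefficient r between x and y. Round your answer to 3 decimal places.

r = Cov(x,y) / (s_x · s_y) = 38.53 / (24.60 × 2.70)
  = 38.53 / 66.4200 ≈ 0.580

0.580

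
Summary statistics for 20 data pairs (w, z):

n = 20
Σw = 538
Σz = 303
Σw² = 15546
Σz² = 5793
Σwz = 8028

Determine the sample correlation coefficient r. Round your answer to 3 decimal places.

-0.108

r = (nΣwz − ΣwΣz) / √[(nΣw² − (Σw)²)(nΣz² − (Σz)²)]
Numerator: 20×8028 − 538×303 = -2454
Denominator: √[(310920 − 289444)(115860 − 91809)] = √[21476 × 24051] = 22727.0604
r = -2454 / 22727.0604 ≈ -0.108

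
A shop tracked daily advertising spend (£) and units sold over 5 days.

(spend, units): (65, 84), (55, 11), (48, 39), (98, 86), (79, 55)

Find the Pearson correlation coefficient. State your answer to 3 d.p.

0.688

n = 5, Σx = 345, Σy = 275, Σx² = 25399, Σy² = 19119, Σxy = 20710
nΣxy − ΣxΣy = 103550 − 94875 = 8675
nΣx² − (Σx)² = 126995 − 119025 = 7970; nΣy² − (Σy)² = 95595 − 75625 = 19970
r = 8675 / √(7970 × 19970) = 8675 / 12615.8987 ≈ 0.688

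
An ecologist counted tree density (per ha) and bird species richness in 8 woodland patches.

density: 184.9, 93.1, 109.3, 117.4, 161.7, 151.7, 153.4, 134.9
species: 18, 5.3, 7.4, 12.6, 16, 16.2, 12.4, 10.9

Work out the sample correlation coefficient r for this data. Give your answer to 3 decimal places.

0.919

n = 8, Σx = 1106.4, Σy = 98.8, Σx² = 159474.22, Σy² = 1356.62, Σxy = 14527
nΣxy − ΣxΣy = 116216 − 109312.32 = 6903.68
nΣx² − (Σx)² = 1275793.76 − 1224120.96 = 51672.8; nΣy² − (Σy)² = 10852.96 − 9761.44 = 1091.52
r = 6903.68 / √(51672.8 × 1091.52) = 6903.68 / 7510.1195 ≈ 0.919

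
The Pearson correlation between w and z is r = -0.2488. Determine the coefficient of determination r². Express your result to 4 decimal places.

r² = (-0.2488)² = 0.0619

0.0619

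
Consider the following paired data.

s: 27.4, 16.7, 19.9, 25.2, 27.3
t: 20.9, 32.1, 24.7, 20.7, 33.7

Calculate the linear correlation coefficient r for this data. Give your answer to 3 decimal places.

n = 5, Σs = 116.5, Σt = 132.1, Σs² = 2805.99, Σt² = 3641.49, Σst = 3041.91
nΣst − ΣsΣt = 15209.55 − 15389.65 = -180.1
nΣs² − (Σs)² = 14029.95 − 13572.25 = 457.7; nΣt² − (Σt)² = 18207.45 − 17450.41 = 757.04
r = -180.1 / √(457.7 × 757.04) = -180.1 / 588.6401 ≈ -0.306

-0.306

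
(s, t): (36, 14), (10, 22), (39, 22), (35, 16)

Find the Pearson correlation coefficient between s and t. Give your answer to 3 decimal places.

-0.469

n = 4, Σs = 120, Σt = 74, Σs² = 4142, Σt² = 1420, Σst = 2142
nΣst − ΣsΣt = 8568 − 8880 = -312
nΣs² − (Σs)² = 16568 − 14400 = 2168; nΣt² − (Σt)² = 5680 − 5476 = 204
r = -312 / √(2168 × 204) = -312 / 665.0353 ≈ -0.469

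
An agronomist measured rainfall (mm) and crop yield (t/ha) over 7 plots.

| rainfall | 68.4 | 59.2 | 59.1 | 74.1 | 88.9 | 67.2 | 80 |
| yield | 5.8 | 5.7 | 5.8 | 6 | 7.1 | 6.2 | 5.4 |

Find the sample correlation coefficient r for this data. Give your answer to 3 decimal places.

n = 7, Σx = 496.9, Σy = 42, Σx² = 35985.87, Σy² = 253.78, Σxy = 3001.37
nΣxy − ΣxΣy = 21009.59 − 20869.8 = 139.79
nΣx² − (Σx)² = 251901.09 − 246909.61 = 4991.48; nΣy² − (Σy)² = 1776.46 − 1764 = 12.46
r = 139.79 / √(4991.48 × 12.46) = 139.79 / 249.3869 ≈ 0.561

0.561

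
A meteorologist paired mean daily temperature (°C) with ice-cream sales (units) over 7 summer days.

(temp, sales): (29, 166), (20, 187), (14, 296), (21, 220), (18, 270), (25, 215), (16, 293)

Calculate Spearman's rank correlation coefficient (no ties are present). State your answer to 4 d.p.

Rank temp: 7, 4, 1, 5, 3, 6, 2
Rank sales: 1, 2, 7, 4, 5, 3, 6
d = rank(temp) − rank(sales): 6, 2, -6, 1, -2, 3, -4; Σd² = 106
ρ = 1 − 6Σd² / [n(n²−1)] = 1 − 6×106 / (7×48) = 1 − 636/336 ≈ -0.8929

-0.8929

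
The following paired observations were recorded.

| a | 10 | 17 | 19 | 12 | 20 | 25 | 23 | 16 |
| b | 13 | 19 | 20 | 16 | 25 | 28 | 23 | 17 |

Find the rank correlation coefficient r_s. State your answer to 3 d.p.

0.976

Rank a: 1, 4, 5, 2, 6, 8, 7, 3
Rank b: 1, 4, 5, 2, 7, 8, 6, 3
d = rank(a) − rank(b): 0, 0, 0, 0, -1, 0, 1, 0; Σd² = 2
ρ = 1 − 6Σd² / [n(n²−1)] = 1 − 6×2 / (8×63) = 1 − 12/504 ≈ 0.976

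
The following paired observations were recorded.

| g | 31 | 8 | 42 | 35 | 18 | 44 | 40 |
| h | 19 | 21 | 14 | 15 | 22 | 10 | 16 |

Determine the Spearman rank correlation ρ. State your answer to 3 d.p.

-0.929

Rank g: 3, 1, 6, 4, 2, 7, 5
Rank h: 5, 6, 2, 3, 7, 1, 4
d = rank(g) − rank(h): -2, -5, 4, 1, -5, 6, 1; Σd² = 108
ρ = 1 − 6Σd² / [n(n²−1)] = 1 − 6×108 / (7×48) = 1 − 648/336 ≈ -0.929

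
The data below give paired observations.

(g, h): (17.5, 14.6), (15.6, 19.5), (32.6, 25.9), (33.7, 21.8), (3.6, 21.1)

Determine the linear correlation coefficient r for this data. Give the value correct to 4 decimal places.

n = 5, Σg = 103, Σh = 102.9, Σg² = 2761.02, Σh² = 2184.67, Σgh = 2214.66
nΣgh − ΣgΣh = 11073.3 − 10598.7 = 474.6
nΣg² − (Σg)² = 13805.1 − 10609 = 3196.1; nΣh² − (Σh)² = 10923.35 − 10588.41 = 334.94
r = 474.6 / √(3196.1 × 334.94) = 474.6 / 1034.6505 ≈ 0.4587

0.4587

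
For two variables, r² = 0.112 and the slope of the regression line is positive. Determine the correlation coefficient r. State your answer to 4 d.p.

|r| = √0.112 = 0.3347
The association is positive, so r = 0.3347.

0.3347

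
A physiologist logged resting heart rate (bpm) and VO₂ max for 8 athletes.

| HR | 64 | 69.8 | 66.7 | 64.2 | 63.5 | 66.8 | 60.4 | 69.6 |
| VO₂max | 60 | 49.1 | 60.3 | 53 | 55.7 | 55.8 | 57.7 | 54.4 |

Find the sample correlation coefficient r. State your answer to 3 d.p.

n = 8, Σx = 525, Σy = 446, Σx² = 34525.38, Σy² = 24960.68, Σxy = 29227.5
nΣxy − ΣxΣy = 233820 − 234150 = -330
nΣx² − (Σx)² = 276203.04 − 275625 = 578.04; nΣy² − (Σy)² = 199685.44 − 198916 = 769.44
r = -330 / √(578.04 × 769.44) = -330 / 666.9086 ≈ -0.495

-0.495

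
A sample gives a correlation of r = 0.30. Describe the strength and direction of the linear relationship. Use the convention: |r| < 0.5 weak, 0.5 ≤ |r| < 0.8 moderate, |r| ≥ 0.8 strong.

r = 0.30 > 0 so the relationship is positive.
|r| = 0.30, which falls in the weak range.

weak positive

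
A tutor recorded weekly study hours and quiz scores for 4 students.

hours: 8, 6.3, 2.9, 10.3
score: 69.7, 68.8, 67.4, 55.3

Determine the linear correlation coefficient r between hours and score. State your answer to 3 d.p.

n = 4, Σx = 27.5, Σy = 261.2, Σx² = 218.19, Σy² = 17192.38, Σxy = 1756.09
nΣxy − ΣxΣy = 7024.36 − 7183 = -158.64
nΣx² − (Σx)² = 872.76 − 756.25 = 116.51; nΣy² − (Σy)² = 68769.52 − 68225.44 = 544.08
r = -158.64 / √(116.51 × 544.08) = -158.64 / 251.7752 ≈ -0.630

-0.630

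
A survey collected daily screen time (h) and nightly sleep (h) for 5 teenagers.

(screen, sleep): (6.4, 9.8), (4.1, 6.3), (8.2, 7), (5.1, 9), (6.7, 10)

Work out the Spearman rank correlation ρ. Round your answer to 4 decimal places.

0.4000

Rank screen: 3, 1, 5, 2, 4
Rank sleep: 4, 1, 2, 3, 5
d = rank(screen) − rank(sleep): -1, 0, 3, -1, -1; Σd² = 12
ρ = 1 − 6Σd² / [n(n²−1)] = 1 − 6×12 / (5×24) = 1 − 72/120 ≈ 0.4000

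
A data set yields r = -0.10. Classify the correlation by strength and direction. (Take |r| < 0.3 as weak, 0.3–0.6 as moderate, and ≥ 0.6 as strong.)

r = -0.10 < 0 so the relationship is negative.
|r| = 0.10, which falls in the weak range.

weak negative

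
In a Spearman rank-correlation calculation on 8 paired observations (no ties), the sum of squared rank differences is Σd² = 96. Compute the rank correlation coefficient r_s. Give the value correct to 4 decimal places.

-0.1429

ρ = 1 − 6Σd² / [n(n²−1)] = 1 − 6×96 / (8×63)
  = 1 − 576/504 = 1 − 1.14286 ≈ -0.1429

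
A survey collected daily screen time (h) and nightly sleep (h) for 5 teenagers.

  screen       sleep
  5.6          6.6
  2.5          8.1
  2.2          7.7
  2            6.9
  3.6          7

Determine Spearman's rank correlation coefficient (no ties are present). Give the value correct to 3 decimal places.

-0.300

Rank screen: 5, 3, 2, 1, 4
Rank sleep: 1, 5, 4, 2, 3
d = rank(screen) − rank(sleep): 4, -2, -2, -1, 1; Σd² = 26
ρ = 1 − 6Σd² / [n(n²−1)] = 1 − 6×26 / (5×24) = 1 − 156/120 ≈ -0.300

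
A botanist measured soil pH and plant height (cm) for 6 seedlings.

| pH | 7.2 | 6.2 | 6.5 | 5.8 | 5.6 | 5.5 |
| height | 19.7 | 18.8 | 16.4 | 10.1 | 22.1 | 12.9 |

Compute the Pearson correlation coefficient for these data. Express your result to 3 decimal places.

0.343

n = 6, Σx = 36.8, Σy = 100, Σx² = 227.78, Σy² = 1767.32, Σxy = 618.29
nΣxy − ΣxΣy = 3709.74 − 3680 = 29.74
nΣx² − (Σx)² = 1366.68 − 1354.24 = 12.44; nΣy² − (Σy)² = 10603.92 − 10000 = 603.92
r = 29.74 / √(12.44 × 603.92) = 29.74 / 86.6762 ≈ 0.343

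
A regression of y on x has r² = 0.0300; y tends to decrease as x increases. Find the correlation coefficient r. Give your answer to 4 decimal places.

|r| = √0.0300 = 0.1732
The association is negative, so r = −0.1732.

-0.1732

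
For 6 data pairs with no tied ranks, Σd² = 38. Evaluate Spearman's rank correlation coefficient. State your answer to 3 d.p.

-0.086

ρ = 1 − 6Σd² / [n(n²−1)] = 1 − 6×38 / (6×35)
  = 1 − 228/210 = 1 − 1.0857 ≈ -0.086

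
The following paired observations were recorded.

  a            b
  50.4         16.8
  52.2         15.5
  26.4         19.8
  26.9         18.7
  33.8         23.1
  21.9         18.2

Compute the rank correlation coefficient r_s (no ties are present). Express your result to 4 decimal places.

-0.4857

Rank a: 5, 6, 2, 3, 4, 1
Rank b: 2, 1, 5, 4, 6, 3
d = rank(a) − rank(b): 3, 5, -3, -1, -2, -2; Σd² = 52
ρ = 1 − 6Σd² / [n(n²−1)] = 1 − 6×52 / (6×35) = 1 − 312/210 ≈ -0.4857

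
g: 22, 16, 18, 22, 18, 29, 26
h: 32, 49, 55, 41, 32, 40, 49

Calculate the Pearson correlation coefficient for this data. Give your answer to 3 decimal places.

n = 7, Σg = 151, Σh = 298, Σg² = 3389, Σh² = 13156, Σgh = 6390
nΣgh − ΣgΣh = 44730 − 44998 = -268
nΣg² − (Σg)² = 23723 − 22801 = 922; nΣh² − (Σh)² = 92092 − 88804 = 3288
r = -268 / √(922 × 3288) = -268 / 1741.1307 ≈ -0.154

-0.154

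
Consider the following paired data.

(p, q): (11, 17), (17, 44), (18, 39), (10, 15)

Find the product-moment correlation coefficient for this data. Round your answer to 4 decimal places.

0.9709

n = 4, Σp = 56, Σq = 115, Σp² = 834, Σq² = 3971, Σpq = 1787
nΣpq − ΣpΣq = 7148 − 6440 = 708
nΣp² − (Σp)² = 3336 − 3136 = 200; nΣq² − (Σq)² = 15884 − 13225 = 2659
r = 708 / √(200 × 2659) = 708 / 729.2462 ≈ 0.9709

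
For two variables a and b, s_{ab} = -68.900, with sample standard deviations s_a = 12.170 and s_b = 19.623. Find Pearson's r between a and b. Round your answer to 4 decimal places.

r = Cov(a,b) / (s_a · s_b) = -68.900 / (12.170 × 19.623)
  = -68.900 / 238.8119 ≈ -0.2885

-0.2885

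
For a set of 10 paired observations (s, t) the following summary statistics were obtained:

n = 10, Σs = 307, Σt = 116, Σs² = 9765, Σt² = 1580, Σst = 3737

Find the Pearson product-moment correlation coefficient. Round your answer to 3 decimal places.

0.623

r = (nΣst − ΣsΣt) / √[(nΣs² − (Σs)²)(nΣt² − (Σt)²)]
Numerator: 10×3737 − 307×116 = 1758
Denominator: √[(97650 − 94249)(15800 − 13456)] = √[3401 × 2344] = 2823.4631
r = 1758 / 2823.4631 ≈ 0.623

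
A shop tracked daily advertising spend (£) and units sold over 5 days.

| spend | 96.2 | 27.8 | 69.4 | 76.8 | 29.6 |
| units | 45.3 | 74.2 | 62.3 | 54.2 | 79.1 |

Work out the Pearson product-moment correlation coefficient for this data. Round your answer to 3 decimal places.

n = 5, Σx = 299.8, Σy = 315.1, Σx² = 21618.04, Σy² = 20633.47, Σxy = 17248.16
nΣxy − ΣxΣy = 86240.8 − 94466.98 = -8226.18
nΣx² − (Σx)² = 108090.2 − 89880.04 = 18210.16; nΣy² − (Σy)² = 103167.35 − 99288.01 = 3879.34
r = -8226.18 / √(18210.16 × 3879.34) = -8226.18 / 8404.9629 ≈ -0.979

-0.979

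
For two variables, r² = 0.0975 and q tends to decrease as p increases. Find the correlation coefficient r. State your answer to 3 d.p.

|r| = √0.0975 = 0.312
The association is negative, so r = −0.312.

-0.312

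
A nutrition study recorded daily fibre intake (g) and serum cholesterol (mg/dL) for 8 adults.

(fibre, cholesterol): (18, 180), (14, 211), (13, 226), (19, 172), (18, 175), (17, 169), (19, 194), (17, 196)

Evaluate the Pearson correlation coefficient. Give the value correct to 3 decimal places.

-0.820

n = 8, Σx = 135, Σy = 1523, Σx² = 2313, Σy² = 292819, Σxy = 25441
nΣxy − ΣxΣy = 203528 − 205605 = -2077
nΣx² − (Σx)² = 18504 − 18225 = 279; nΣy² − (Σy)² = 2342552 − 2319529 = 23023
r = -2077 / √(279 × 23023) = -2077 / 2534.4461 ≈ -0.820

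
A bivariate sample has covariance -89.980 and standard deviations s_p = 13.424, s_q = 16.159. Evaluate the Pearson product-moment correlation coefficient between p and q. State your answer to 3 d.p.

r = Cov(p,q) / (s_p · s_q) = -89.980 / (13.424 × 16.159)
  = -89.980 / 216.9184 ≈ -0.415

-0.415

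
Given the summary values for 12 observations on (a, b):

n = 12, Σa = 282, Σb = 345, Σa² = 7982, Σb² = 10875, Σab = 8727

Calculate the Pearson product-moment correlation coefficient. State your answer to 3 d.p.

r = (nΣab − ΣaΣb) / √[(nΣa² − (Σa)²)(nΣb² − (Σb)²)]
Numerator: 12×8727 − 282×345 = 7434
Denominator: √[(95784 − 79524)(130500 − 119025)] = √[16260 × 11475] = 13659.5571
r = 7434 / 13659.5571 ≈ 0.544

0.544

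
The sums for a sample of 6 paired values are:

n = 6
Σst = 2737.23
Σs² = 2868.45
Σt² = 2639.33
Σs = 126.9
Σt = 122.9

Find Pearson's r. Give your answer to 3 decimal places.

r = (nΣst − ΣsΣt) / √[(nΣs² − (Σs)²)(nΣt² − (Σt)²)]
Numerator: 6×2737.23 − 126.9×122.9 = 827.37
Denominator: √[(17210.7 − 16103.61)(15835.98 − 15104.41)] = √[1107.09 × 731.57] = 899.9521
r = 827.37 / 899.9521 ≈ 0.919

0.919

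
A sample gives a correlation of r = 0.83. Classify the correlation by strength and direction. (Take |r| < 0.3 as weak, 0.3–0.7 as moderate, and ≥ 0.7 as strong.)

r = 0.83 > 0 so the relationship is positive.
|r| = 0.83, which falls in the strong range.

strong positive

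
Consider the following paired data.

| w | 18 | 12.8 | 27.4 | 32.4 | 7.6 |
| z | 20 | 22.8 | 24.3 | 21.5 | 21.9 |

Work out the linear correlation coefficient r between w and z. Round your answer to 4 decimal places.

0.1611

n = 5, Σw = 98.2, Σz = 110.5, Σw² = 2346.12, Σz² = 2452.19, Σwz = 2180.7
nΣwz − ΣwΣz = 10903.5 − 10851.1 = 52.4
nΣw² − (Σw)² = 11730.6 − 9643.24 = 2087.36; nΣz² − (Σz)² = 12260.95 − 12210.25 = 50.7
r = 52.4 / √(2087.36 × 50.7) = 52.4 / 325.3139 ≈ 0.1611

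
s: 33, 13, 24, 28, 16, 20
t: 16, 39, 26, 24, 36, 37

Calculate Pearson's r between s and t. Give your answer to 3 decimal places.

n = 6, Σs = 134, Σt = 178, Σs² = 3274, Σt² = 5694, Σst = 3647
nΣst − ΣsΣt = 21882 − 23852 = -1970
nΣs² − (Σs)² = 19644 − 17956 = 1688; nΣt² − (Σt)² = 34164 − 31684 = 2480
r = -1970 / √(1688 × 2480) = -1970 / 2046.0303 ≈ -0.963

-0.963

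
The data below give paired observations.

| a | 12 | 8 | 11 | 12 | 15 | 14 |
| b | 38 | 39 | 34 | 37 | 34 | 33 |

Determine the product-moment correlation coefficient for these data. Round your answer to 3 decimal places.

n = 6, Σa = 72, Σb = 215, Σa² = 894, Σb² = 7735, Σab = 2558
nΣab − ΣaΣb = 15348 − 15480 = -132
nΣa² − (Σa)² = 5364 − 5184 = 180; nΣb² − (Σb)² = 46410 − 46225 = 185
r = -132 / √(180 × 185) = -132 / 182.4829 ≈ -0.723

-0.723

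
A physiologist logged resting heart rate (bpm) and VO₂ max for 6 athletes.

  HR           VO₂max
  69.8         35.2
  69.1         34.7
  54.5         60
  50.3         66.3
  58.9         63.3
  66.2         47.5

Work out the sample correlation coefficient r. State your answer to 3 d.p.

n = 6, Σx = 368.8, Σy = 307, Σx² = 22998.84, Σy² = 16701.96, Σxy = 18332.49
nΣxy − ΣxΣy = 109994.94 − 113221.6 = -3226.66
nΣx² − (Σx)² = 137993.04 − 136013.44 = 1979.6; nΣy² − (Σy)² = 100211.76 − 94249 = 5962.76
r = -3226.66 / √(1979.6 × 5962.76) = -3226.66 / 3435.6775 ≈ -0.939

-0.939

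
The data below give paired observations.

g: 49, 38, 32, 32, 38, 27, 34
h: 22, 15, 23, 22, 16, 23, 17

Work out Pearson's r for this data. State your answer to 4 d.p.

n = 7, Σg = 250, Σh = 138, Σg² = 9222, Σh² = 2796, Σgh = 4895
nΣgh − ΣgΣh = 34265 − 34500 = -235
nΣg² − (Σg)² = 64554 − 62500 = 2054; nΣh² − (Σh)² = 19572 − 19044 = 528
r = -235 / √(2054 × 528) = -235 / 1041.3991 ≈ -0.2257

-0.2257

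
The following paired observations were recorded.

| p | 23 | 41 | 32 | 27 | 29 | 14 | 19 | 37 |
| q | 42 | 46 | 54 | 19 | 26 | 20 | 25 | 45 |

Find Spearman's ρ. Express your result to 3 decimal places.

0.738

Rank p: 3, 8, 6, 4, 5, 1, 2, 7
Rank q: 5, 7, 8, 1, 4, 2, 3, 6
d = rank(p) − rank(q): -2, 1, -2, 3, 1, -1, -1, 1; Σd² = 22
ρ = 1 − 6Σd² / [n(n²−1)] = 1 − 6×22 / (8×63) = 1 − 132/504 ≈ 0.738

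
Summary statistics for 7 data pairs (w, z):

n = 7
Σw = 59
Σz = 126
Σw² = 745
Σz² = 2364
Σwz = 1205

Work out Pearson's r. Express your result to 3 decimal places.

r = (nΣwz − ΣwΣz) / √[(nΣw² − (Σw)²)(nΣz² − (Σz)²)]
Numerator: 7×1205 − 59×126 = 1001
Denominator: √[(5215 − 3481)(16548 − 15876)] = √[1734 × 672] = 1079.4665
r = 1001 / 1079.4665 ≈ 0.927

0.927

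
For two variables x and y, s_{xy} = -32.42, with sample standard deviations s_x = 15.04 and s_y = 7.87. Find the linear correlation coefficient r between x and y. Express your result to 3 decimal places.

-0.274

r = Cov(x,y) / (s_x · s_y) = -32.42 / (15.04 × 7.87)
  = -32.42 / 118.3648 ≈ -0.274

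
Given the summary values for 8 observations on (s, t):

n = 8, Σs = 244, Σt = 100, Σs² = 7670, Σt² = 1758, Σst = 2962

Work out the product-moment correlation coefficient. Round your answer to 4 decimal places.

r = (nΣst − ΣsΣt) / √[(nΣs² − (Σs)²)(nΣt² − (Σt)²)]
Numerator: 8×2962 − 244×100 = -704
Denominator: √[(61360 − 59536)(14064 − 10000)] = √[1824 × 4064] = 2722.6340
r = -704 / 2722.6340 ≈ -0.2586

-0.2586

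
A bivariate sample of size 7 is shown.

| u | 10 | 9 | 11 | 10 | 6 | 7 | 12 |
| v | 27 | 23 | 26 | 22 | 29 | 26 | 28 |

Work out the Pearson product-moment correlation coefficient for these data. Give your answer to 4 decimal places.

-0.1750

n = 7, Σu = 65, Σv = 181, Σu² = 631, Σv² = 4719, Σuv = 1675
nΣuv − ΣuΣv = 11725 − 11765 = -40
nΣu² − (Σu)² = 4417 − 4225 = 192; nΣv² − (Σv)² = 33033 − 32761 = 272
r = -40 / √(192 × 272) = -40 / 228.5257 ≈ -0.1750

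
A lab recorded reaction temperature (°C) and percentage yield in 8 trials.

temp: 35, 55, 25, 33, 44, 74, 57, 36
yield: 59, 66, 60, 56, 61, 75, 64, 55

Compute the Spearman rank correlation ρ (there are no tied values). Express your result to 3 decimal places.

Rank temp: 3, 6, 1, 2, 5, 8, 7, 4
Rank yield: 3, 7, 4, 2, 5, 8, 6, 1
d = rank(temp) − rank(yield): 0, -1, -3, 0, 0, 0, 1, 3; Σd² = 20
ρ = 1 − 6Σd² / [n(n²−1)] = 1 − 6×20 / (8×63) = 1 − 120/504 ≈ 0.762

0.762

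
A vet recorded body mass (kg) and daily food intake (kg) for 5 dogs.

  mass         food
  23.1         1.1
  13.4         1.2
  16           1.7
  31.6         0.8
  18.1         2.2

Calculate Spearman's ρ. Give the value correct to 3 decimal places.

Rank mass: 4, 1, 2, 5, 3
Rank food: 2, 3, 4, 1, 5
d = rank(mass) − rank(food): 2, -2, -2, 4, -2; Σd² = 32
ρ = 1 − 6Σd² / [n(n²−1)] = 1 − 6×32 / (5×24) = 1 − 192/120 ≈ -0.600

-0.600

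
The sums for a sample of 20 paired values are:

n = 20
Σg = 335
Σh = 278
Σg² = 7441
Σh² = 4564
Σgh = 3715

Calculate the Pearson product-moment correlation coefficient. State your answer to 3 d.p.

r = (nΣgh − ΣgΣh) / √[(nΣg² − (Σg)²)(nΣh² − (Σh)²)]
Numerator: 20×3715 − 335×278 = -18830
Denominator: √[(148820 − 112225)(91280 − 77284)] = √[36595 × 13996] = 22631.4741
r = -18830 / 22631.4741 ≈ -0.832

-0.832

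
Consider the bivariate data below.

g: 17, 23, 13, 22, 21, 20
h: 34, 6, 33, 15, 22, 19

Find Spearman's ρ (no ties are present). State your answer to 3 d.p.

Rank g: 2, 6, 1, 5, 4, 3
Rank h: 6, 1, 5, 2, 4, 3
d = rank(g) − rank(h): -4, 5, -4, 3, 0, 0; Σd² = 66
ρ = 1 − 6Σd² / [n(n²−1)] = 1 − 6×66 / (6×35) = 1 − 396/210 ≈ -0.886

-0.886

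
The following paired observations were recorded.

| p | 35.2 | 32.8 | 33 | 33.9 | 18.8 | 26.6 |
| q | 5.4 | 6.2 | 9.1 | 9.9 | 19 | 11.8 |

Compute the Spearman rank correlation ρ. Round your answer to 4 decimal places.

Rank p: 6, 3, 4, 5, 1, 2
Rank q: 1, 2, 3, 4, 6, 5
d = rank(p) − rank(q): 5, 1, 1, 1, -5, -3; Σd² = 62
ρ = 1 − 6Σd² / [n(n²−1)] = 1 − 6×62 / (6×35) = 1 − 372/210 ≈ -0.7714

-0.7714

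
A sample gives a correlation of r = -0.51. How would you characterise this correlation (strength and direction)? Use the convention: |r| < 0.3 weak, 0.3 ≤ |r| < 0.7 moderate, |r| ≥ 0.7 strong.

moderate negative

r = -0.51 < 0 so the relationship is negative.
|r| = 0.51, which falls in the moderate range.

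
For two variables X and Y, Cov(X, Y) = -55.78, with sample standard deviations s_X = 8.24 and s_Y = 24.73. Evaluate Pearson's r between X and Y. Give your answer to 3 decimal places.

-0.274

r = Cov(X,Y) / (s_X · s_Y) = -55.78 / (8.24 × 24.73)
  = -55.78 / 203.7752 ≈ -0.274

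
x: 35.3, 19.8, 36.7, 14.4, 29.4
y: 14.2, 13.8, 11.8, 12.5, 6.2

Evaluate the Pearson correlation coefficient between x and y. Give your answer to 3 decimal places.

-0.133

n = 5, Σx = 135.6, Σy = 58.5, Σx² = 4056.74, Σy² = 726.01, Σxy = 1569.84
nΣxy − ΣxΣy = 7849.2 − 7932.6 = -83.4
nΣx² − (Σx)² = 20283.7 − 18387.36 = 1896.34; nΣy² − (Σy)² = 3630.05 − 3422.25 = 207.8
r = -83.4 / √(1896.34 × 207.8) = -83.4 / 627.7415 ≈ -0.133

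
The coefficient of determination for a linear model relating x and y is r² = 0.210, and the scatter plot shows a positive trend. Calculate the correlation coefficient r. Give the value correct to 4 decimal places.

0.4583

|r| = √0.210 = 0.4583
The association is positive, so r = 0.4583.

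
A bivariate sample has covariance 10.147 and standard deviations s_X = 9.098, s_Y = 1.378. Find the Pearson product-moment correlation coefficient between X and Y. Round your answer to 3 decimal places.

0.809

r = Cov(X,Y) / (s_X · s_Y) = 10.147 / (9.098 × 1.378)
  = 10.147 / 12.5370 ≈ 0.809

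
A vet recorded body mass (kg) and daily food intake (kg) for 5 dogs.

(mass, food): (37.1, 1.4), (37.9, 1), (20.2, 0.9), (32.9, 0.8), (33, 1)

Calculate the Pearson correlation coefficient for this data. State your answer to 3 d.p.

0.466

n = 5, Σx = 161.1, Σy = 5.1, Σx² = 5392.27, Σy² = 5.41, Σxy = 167.34
nΣxy − ΣxΣy = 836.7 − 821.61 = 15.09
nΣx² − (Σx)² = 26961.35 − 25953.21 = 1008.14; nΣy² − (Σy)² = 27.05 − 26.01 = 1.04
r = 15.09 / √(1008.14 × 1.04) = 15.09 / 32.3800 ≈ 0.466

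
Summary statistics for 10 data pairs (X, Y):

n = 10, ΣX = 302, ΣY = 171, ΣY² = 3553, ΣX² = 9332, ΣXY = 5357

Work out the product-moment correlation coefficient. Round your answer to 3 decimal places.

r = (nΣXY − ΣXΣY) / √[(nΣX² − (ΣX)²)(nΣY² − (ΣY)²)]
Numerator: 10×5357 − 302×171 = 1928
Denominator: √[(93320 − 91204)(35530 − 29241)] = √[2116 × 6289] = 3647.9479
r = 1928 / 3647.9479 ≈ 0.529

0.529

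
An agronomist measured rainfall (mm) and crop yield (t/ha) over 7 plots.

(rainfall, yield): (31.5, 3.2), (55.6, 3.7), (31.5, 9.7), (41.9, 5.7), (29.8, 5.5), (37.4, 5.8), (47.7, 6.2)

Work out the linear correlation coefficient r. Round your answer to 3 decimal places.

n = 7, Σx = 275.4, Σy = 39.8, Σx² = 11393.56, Σy² = 252.84, Σxy = 1527.46
nΣxy − ΣxΣy = 10692.22 − 10960.92 = -268.7
nΣx² − (Σx)² = 79754.92 − 75845.16 = 3909.76; nΣy² − (Σy)² = 1769.88 − 1584.04 = 185.84
r = -268.7 / √(3909.76 × 185.84) = -268.7 / 852.4024 ≈ -0.315

-0.315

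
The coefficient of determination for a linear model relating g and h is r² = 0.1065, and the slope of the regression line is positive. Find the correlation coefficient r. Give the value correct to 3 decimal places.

|r| = √0.1065 = 0.326
The association is positive, so r = 0.326.

0.326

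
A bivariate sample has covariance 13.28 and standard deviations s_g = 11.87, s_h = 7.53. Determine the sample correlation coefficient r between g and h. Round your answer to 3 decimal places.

0.149

r = Cov(g,h) / (s_g · s_h) = 13.28 / (11.87 × 7.53)
  = 13.28 / 89.3811 ≈ 0.149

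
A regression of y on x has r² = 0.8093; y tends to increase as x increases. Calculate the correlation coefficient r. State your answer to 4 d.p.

|r| = √0.8093 = 0.8996
The association is positive, so r = 0.8996.

0.8996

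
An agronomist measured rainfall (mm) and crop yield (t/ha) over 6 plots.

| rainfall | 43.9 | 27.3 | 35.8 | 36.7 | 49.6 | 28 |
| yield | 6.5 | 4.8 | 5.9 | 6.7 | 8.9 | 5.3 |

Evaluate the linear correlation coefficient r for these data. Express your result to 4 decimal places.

0.9224

n = 6, Σx = 221.3, Σy = 38.1, Σx² = 8545.19, Σy² = 252.29, Σxy = 1463.34
nΣxy − ΣxΣy = 8780.04 − 8431.53 = 348.51
nΣx² − (Σx)² = 51271.14 − 48973.69 = 2297.45; nΣy² − (Σy)² = 1513.74 − 1451.61 = 62.13
r = 348.51 / √(2297.45 × 62.13) = 348.51 / 377.8102 ≈ 0.9224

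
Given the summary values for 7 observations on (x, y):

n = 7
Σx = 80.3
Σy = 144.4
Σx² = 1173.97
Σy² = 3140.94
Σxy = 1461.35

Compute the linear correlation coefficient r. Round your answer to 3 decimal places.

-0.964

r = (nΣxy − ΣxΣy) / √[(nΣx² − (Σx)²)(nΣy² − (Σy)²)]
Numerator: 7×1461.35 − 80.3×144.4 = -1365.87
Denominator: √[(8217.79 − 6448.09)(21986.58 − 20851.36)] = √[1769.7 × 1135.22] = 1417.3916
r = -1365.87 / 1417.3916 ≈ -0.964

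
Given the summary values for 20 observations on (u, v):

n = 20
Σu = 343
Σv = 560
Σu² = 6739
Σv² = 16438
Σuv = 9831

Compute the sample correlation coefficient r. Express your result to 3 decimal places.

r = (nΣuv − ΣuΣv) / √[(nΣu² − (Σu)²)(nΣv² − (Σv)²)]
Numerator: 20×9831 − 343×560 = 4540
Denominator: √[(134780 − 117649)(328760 − 313600)] = √[17131 × 15160] = 16115.3951
r = 4540 / 16115.3951 ≈ 0.282

0.282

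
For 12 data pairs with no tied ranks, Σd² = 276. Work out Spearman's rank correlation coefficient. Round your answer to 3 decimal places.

ρ = 1 − 6Σd² / [n(n²−1)] = 1 − 6×276 / (12×143)
  = 1 − 1656/1716 = 1 − 0.9650 ≈ 0.035

0.035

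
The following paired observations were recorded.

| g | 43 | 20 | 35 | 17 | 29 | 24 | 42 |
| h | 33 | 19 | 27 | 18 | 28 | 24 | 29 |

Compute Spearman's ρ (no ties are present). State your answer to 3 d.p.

Rank g: 7, 2, 5, 1, 4, 3, 6
Rank h: 7, 2, 4, 1, 5, 3, 6
d = rank(g) − rank(h): 0, 0, 1, 0, -1, 0, 0; Σd² = 2
ρ = 1 − 6Σd² / [n(n²−1)] = 1 − 6×2 / (7×48) = 1 − 12/336 ≈ 0.964

0.964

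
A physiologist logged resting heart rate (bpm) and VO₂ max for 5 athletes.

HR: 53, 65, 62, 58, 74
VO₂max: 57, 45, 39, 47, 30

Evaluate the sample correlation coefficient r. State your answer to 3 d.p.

-0.930

n = 5, Σx = 312, Σy = 218, Σx² = 19718, Σy² = 9904, Σxy = 13310
nΣxy − ΣxΣy = 66550 − 68016 = -1466
nΣx² − (Σx)² = 98590 − 97344 = 1246; nΣy² − (Σy)² = 49520 − 47524 = 1996
r = -1466 / √(1246 × 1996) = -1466 / 1577.0276 ≈ -0.930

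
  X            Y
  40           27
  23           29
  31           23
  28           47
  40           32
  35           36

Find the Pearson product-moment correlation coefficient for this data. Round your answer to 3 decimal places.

n = 6, ΣX = 197, ΣY = 194, ΣX² = 6699, ΣY² = 6628, ΣXY = 6316
nΣXY − ΣXΣY = 37896 − 38218 = -322
nΣX² − (ΣX)² = 40194 − 38809 = 1385; nΣY² − (ΣY)² = 39768 − 37636 = 2132
r = -322 / √(1385 × 2132) = -322 / 1718.3771 ≈ -0.187

-0.187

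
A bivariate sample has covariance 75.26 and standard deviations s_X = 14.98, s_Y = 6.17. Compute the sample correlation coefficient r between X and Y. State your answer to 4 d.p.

0.8143

r = Cov(X,Y) / (s_X · s_Y) = 75.26 / (14.98 × 6.17)
  = 75.26 / 92.4266 ≈ 0.8143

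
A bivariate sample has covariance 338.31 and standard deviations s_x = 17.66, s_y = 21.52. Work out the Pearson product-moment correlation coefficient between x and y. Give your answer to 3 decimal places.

r = Cov(x,y) / (s_x · s_y) = 338.31 / (17.66 × 21.52)
  = 338.31 / 380.0432 ≈ 0.890

0.890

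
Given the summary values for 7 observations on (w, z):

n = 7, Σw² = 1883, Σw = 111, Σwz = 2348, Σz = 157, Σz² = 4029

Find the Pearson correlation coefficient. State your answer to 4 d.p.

r = (nΣwz − ΣwΣz) / √[(nΣw² − (Σw)²)(nΣz² − (Σz)²)]
Numerator: 7×2348 − 111×157 = -991
Denominator: √[(13181 − 12321)(28203 − 24649)] = √[860 × 3554] = 1748.2677
r = -991 / 1748.2677 ≈ -0.5668

-0.5668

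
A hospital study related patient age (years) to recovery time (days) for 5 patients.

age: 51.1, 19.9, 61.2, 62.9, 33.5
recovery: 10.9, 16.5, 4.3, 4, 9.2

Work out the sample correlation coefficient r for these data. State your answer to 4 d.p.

n = 5, Σx = 228.6, Σy = 44.9, Σx² = 11831.32, Σy² = 510.19, Σxy = 1708.3
nΣxy − ΣxΣy = 8541.5 − 10264.14 = -1722.64
nΣx² − (Σx)² = 59156.6 − 52257.96 = 6898.64; nΣy² − (Σy)² = 2550.95 − 2016.01 = 534.94
r = -1722.64 / √(6898.64 × 534.94) = -1722.64 / 1921.0306 ≈ -0.8967

-0.8967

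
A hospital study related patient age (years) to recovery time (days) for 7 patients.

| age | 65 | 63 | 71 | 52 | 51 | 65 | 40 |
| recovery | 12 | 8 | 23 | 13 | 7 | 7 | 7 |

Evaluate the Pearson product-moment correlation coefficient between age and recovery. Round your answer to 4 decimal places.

0.5474

n = 7, Σx = 407, Σy = 77, Σx² = 24365, Σy² = 1053, Σxy = 4685
nΣxy − ΣxΣy = 32795 − 31339 = 1456
nΣx² − (Σx)² = 170555 − 165649 = 4906; nΣy² − (Σy)² = 7371 − 5929 = 1442
r = 1456 / √(4906 × 1442) = 1456 / 2659.7842 ≈ 0.5474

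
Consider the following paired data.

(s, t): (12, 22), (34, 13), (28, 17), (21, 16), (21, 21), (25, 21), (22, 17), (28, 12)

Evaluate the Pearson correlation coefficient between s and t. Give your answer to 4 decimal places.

-0.7287

n = 8, Σs = 191, Σt = 139, Σs² = 4859, Σt² = 2513, Σst = 3194
nΣst − ΣsΣt = 25552 − 26549 = -997
nΣs² − (Σs)² = 38872 − 36481 = 2391; nΣt² − (Σt)² = 20104 − 19321 = 783
r = -997 / √(2391 × 783) = -997 / 1368.2664 ≈ -0.7287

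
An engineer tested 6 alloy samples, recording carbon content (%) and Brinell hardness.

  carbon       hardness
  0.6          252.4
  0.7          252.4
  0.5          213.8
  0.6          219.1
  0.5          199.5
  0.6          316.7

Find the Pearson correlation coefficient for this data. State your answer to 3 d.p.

0.512

n = 6, Σx = 3.5, Σy = 1453.9, Σx² = 2.07, Σy² = 361225.91, Σxy = 856.25
nΣxy − ΣxΣy = 5137.5 − 5088.65 = 48.85
nΣx² − (Σx)² = 12.42 − 12.25 = 0.17; nΣy² − (Σy)² = 2167355.46 − 2113825.21 = 53530.25
r = 48.85 / √(0.17 × 53530.25) = 48.85 / 95.3947 ≈ 0.512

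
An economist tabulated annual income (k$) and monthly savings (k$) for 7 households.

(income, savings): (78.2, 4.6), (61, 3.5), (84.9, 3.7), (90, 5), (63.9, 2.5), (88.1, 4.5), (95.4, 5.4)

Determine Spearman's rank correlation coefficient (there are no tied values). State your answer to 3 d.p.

0.857

Rank income: 3, 1, 4, 6, 2, 5, 7
Rank savings: 5, 2, 3, 6, 1, 4, 7
d = rank(income) − rank(savings): -2, -1, 1, 0, 1, 1, 0; Σd² = 8
ρ = 1 − 6Σd² / [n(n²−1)] = 1 − 6×8 / (7×48) = 1 − 48/336 ≈ 0.857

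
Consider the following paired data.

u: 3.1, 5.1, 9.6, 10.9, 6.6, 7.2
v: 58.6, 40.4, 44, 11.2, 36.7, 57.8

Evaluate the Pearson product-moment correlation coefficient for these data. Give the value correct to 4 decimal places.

n = 6, Σu = 42.5, Σv = 248.7, Σu² = 341.99, Σv² = 11815.29, Σuv = 1590.56
nΣuv − ΣuΣv = 9543.36 − 10569.75 = -1026.39
nΣu² − (Σu)² = 2051.94 − 1806.25 = 245.69; nΣv² − (Σv)² = 70891.74 − 61851.69 = 9040.05
r = -1026.39 / √(245.69 × 9040.05) = -1026.39 / 1490.3187 ≈ -0.6887

-0.6887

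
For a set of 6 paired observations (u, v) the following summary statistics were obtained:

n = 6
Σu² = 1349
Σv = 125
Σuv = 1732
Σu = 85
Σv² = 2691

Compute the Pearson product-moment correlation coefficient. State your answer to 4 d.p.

r = (nΣuv − ΣuΣv) / √[(nΣu² − (Σu)²)(nΣv² − (Σv)²)]
Numerator: 6×1732 − 85×125 = -233
Denominator: √[(8094 − 7225)(16146 − 15625)] = √[869 × 521] = 672.8663
r = -233 / 672.8663 ≈ -0.3463

-0.3463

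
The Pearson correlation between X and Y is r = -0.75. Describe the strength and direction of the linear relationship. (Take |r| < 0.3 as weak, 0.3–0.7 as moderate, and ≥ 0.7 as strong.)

r = -0.75 < 0 so the relationship is negative.
|r| = 0.75, which falls in the strong range.

strong negative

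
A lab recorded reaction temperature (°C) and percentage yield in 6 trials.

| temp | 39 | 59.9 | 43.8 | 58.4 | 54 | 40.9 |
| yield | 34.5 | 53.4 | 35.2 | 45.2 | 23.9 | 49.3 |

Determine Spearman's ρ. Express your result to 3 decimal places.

Rank temp: 1, 6, 3, 5, 4, 2
Rank yield: 2, 6, 3, 4, 1, 5
d = rank(temp) − rank(yield): -1, 0, 0, 1, 3, -3; Σd² = 20
ρ = 1 − 6Σd² / [n(n²−1)] = 1 − 6×20 / (6×35) = 1 − 120/210 ≈ 0.429

0.429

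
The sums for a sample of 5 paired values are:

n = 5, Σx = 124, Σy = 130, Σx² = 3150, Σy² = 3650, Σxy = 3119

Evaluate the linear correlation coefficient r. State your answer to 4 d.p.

r = (nΣxy − ΣxΣy) / √[(nΣx² − (Σx)²)(nΣy² − (Σy)²)]
Numerator: 5×3119 − 124×130 = -525
Denominator: √[(15750 − 15376)(18250 − 16900)] = √[374 × 1350] = 710.5632
r = -525 / 710.5632 ≈ -0.7389

-0.7389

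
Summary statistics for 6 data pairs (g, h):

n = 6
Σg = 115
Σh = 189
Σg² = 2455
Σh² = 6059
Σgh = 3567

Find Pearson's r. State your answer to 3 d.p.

r = (nΣgh − ΣgΣh) / √[(nΣg² − (Σg)²)(nΣh² − (Σh)²)]
Numerator: 6×3567 − 115×189 = -333
Denominator: √[(14730 − 13225)(36354 − 35721)] = √[1505 × 633] = 976.0456
r = -333 / 976.0456 ≈ -0.341

-0.341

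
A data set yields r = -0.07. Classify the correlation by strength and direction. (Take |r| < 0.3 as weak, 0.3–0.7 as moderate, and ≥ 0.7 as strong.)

weak negative

r = -0.07 < 0 so the relationship is negative.
|r| = 0.07, which falls in the weak range.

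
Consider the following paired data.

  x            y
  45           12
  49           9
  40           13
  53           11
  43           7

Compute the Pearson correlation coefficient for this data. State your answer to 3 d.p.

-0.143

n = 5, Σx = 230, Σy = 52, Σx² = 10684, Σy² = 564, Σxy = 2385
nΣxy − ΣxΣy = 11925 − 11960 = -35
nΣx² − (Σx)² = 53420 − 52900 = 520; nΣy² − (Σy)² = 2820 − 2704 = 116
r = -35 / √(520 × 116) = -35 / 245.6013 ≈ -0.143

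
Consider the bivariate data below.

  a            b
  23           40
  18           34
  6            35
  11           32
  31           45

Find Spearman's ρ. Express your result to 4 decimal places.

0.7000

Rank a: 4, 3, 1, 2, 5
Rank b: 4, 2, 3, 1, 5
d = rank(a) − rank(b): 0, 1, -2, 1, 0; Σd² = 6
ρ = 1 − 6Σd² / [n(n²−1)] = 1 − 6×6 / (5×24) = 1 − 36/120 ≈ 0.7000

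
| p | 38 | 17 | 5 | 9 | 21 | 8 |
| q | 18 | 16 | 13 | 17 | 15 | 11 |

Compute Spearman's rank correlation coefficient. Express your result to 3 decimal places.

Rank p: 6, 4, 1, 3, 5, 2
Rank q: 6, 4, 2, 5, 3, 1
d = rank(p) − rank(q): 0, 0, -1, -2, 2, 1; Σd² = 10
ρ = 1 − 6Σd² / [n(n²−1)] = 1 − 6×10 / (6×35) = 1 − 60/210 ≈ 0.714

0.714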